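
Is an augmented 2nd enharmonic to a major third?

An augmented second spans 3 semitones; a major third spans 4.
The spans differ, so they are not enharmonic equivalents.

No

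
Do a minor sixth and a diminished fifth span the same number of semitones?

No

A minor sixth spans 8 semitones; a diminished fifth spans 6.
The spans differ, so they are not enharmonic equivalents.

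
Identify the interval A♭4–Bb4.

major second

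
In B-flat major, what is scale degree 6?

The Bb major scale runs Bb C D Eb F G A.
Degree 6 is G.

G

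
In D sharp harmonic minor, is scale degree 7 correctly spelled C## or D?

C##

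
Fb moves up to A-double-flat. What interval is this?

minor third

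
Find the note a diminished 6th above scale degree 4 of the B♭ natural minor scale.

Cbb

Scale degree 4 of Bb natural minor is Eb.
A diminished sixth (7 semitones) above Eb lands on the letter C, giving Cbb.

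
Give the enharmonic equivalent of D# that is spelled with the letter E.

D# is pitch class 3. The letter E alone is pitch class 4.
To reach pitch class 3 from E requires an offset of -1 semitone, i.e. flat: Eb.

Eb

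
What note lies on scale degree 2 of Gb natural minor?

Ab

The Gb natural minor scale runs Gb Ab Bbb Cb Db Ebb Fb.
Degree 2 is Ab.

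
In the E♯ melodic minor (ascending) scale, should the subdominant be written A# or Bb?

Each scale degree takes a distinct letter name. Degree 4 of a scale on E must use the letter A.
A# and Bb are enharmonically the same pitch, but only A# uses the letter A, so it is the correct spelling here.

A#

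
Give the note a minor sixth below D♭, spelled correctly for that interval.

D down a major sixth is F, so the target letter is F.
From Db, a minor sixth is 8 semitones down: F.

F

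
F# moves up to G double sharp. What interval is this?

augmented second

The letter names run F→G, a span of 1 letter step, so the interval is some kind of second.
F# to G## is 3 semitones. A major second is 2, so 3 makes it augmented.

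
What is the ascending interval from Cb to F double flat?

diminished fourth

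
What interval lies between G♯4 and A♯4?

major second

The letter names run G→A, a span of 1 letter step, so the interval is some kind of second.
G# to A# is 2 semitones. A major second is 2, so 2 makes it major.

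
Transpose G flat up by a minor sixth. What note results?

Ebb

G up a major sixth is E, so the target letter is E.
From Gb, a minor sixth is 8 semitones up: Ebb.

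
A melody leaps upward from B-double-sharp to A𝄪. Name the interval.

minor seventh

The letter names run B→A, a span of 6 letter steps, so the interval is some kind of seventh.
B## to A## is 10 semitones. A major seventh is 11, so 10 makes it minor.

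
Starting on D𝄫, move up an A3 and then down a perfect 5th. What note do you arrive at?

An augmented third up from Dbb is F (letter F, 5 semitones up).
A perfect fifth down from F is Bb (letter B, 7 semitones down).

Bb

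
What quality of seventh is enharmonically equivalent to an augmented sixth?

An augmented sixth spans 10 semitones.
A seventh spanning 10 semitones is minor (the major seventh is 11).

minor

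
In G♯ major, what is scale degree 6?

E#

The G# major scale runs G# A# B# C# D# E# F##.
Degree 6 is E#.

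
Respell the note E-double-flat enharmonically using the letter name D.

D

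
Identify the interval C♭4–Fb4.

perfect fourth

Counting letters C–D–E–F gives a fourth.
Cb→Fb = 5 semitones, exactly the perfect fourth.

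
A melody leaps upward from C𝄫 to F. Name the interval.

Counting letters C–D–E–F gives a fourth.
Cbb→F = 7 semitones, 2 wider than the perfect fourth (5), so doubly augmented.

doubly augmented fourth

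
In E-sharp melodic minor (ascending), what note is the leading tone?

D##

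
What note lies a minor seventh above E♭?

Db

E up a major seventh is D#, so the target letter is D.
From Eb, a minor seventh is 10 semitones up: Db.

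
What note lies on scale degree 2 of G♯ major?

Degree 2 takes the letter 1 step above G, which is A.
In major, degree 2 sits 2 semitones above the tonic. G# + 2 semitones is pitch class 10, spelled on A as A#.

A#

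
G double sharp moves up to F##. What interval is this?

minor seventh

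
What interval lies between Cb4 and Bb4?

major seventh

Counting letters C–D–E–F–G–A–B gives a seventh.
Cb→Bb = 11 semitones, exactly the major seventh.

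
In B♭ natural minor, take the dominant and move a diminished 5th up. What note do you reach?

Cb

The dominant of Bb natural minor is F.
A diminished fifth (6 semitones) above F lands on the letter C, giving Cb.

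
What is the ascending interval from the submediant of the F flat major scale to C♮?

The submediant of Fb major is Db.
Db up to C: letters D→C make it a seventh; 11 semitones makes it major.

major seventh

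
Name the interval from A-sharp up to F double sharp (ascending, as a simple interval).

Counting letters A–B–C–D–E–F gives a sixth.
A#→F## = 9 semitones, exactly the major sixth.

major sixth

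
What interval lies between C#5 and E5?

minor third

The letter names run C→E, a span of 2 letter steps, so the interval is some kind of third.
C# to E is 3 semitones. A major third is 4, so 3 makes it minor.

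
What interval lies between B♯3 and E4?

Counting letters B–C–D–E gives a fourth.
B#→E = 4 semitones, 1 narrower than the perfect fourth (5), so diminished.

diminished fourth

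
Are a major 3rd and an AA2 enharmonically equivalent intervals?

A major third spans 4 semitones; a doubly augmented second spans 4.
They are enharmonically equivalent.

Yes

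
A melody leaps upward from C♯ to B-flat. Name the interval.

Counting letters C–D–E–F–G–A–B gives a seventh.
C#→Bb = 9 semitones, 2 narrower than the major seventh (11), so diminished.

diminished seventh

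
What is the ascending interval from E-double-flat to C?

augmented sixth

Counting letters E–F–G–A–B–C gives a sixth.
Ebb→C = 10 semitones, 1 wider than the major sixth (9), so augmented.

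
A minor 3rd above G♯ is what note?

A third above G lands on the letter B.
A minor third spans 3 semitones, so G# moves to pitch class 11. On the letter B that is B.

B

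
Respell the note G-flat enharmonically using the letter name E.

Plain E sits 2 semitones below Gb, so on the letter E the same pitch needs a double sharp: E##.

E##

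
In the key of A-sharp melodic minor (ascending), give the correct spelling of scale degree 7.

G##

The A# melodic minor (ascending) scale runs A# B# C# D# E# F## G##.
Degree 7 is G##.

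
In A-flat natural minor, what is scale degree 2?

Bb

Degree 2 takes the letter 1 step above A, which is B.
In natural minor, degree 2 sits 2 semitones above the tonic. Ab + 2 semitones is pitch class 10, spelled on B as Bb.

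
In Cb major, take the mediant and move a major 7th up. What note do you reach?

The mediant of Cb major is Eb.
A major seventh (11 semitones) above Eb lands on the letter D, giving D.

D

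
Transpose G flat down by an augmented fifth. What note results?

G down a perfect fifth is C, so the target letter is C.
From Gb, an augmented fifth is 8 semitones down: Cbb.

Cbb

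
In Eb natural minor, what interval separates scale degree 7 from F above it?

Scale degree 7 of Eb natural minor is Db.
Db up to F: letters D→F make it a third; 4 semitones makes it major.

major third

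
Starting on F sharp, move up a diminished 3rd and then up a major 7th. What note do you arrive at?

G

A diminished third up from F# is Ab (letter A, 2 semitones up).
A major seventh up from Ab is G (letter G, 11 semitones up).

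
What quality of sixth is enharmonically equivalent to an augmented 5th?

minor

An augmented fifth spans 8 semitones.
A sixth spanning 8 semitones is minor (the major sixth is 9).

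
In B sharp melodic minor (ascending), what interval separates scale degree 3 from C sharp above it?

minor seventh

Scale degree 3 of B# melodic minor (ascending) is D#.
D# up to C#: letters D→C make it a seventh; 10 semitones makes it minor.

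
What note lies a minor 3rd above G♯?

B

G up a major third is B, so the target letter is B.
From G#, a minor third is 3 semitones up: B.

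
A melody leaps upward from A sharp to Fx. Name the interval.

Counting letters A–B–C–D–E–F gives a sixth.
A#→F## = 9 semitones, exactly the major sixth.

major sixth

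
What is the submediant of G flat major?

Eb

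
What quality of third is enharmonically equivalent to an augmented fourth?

An augmented fourth spans 6 semitones.
A third spanning 6 semitones is doubly augmented (the major third is 4).

doubly augmented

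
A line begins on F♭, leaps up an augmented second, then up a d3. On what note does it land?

Bbb

An augmented second up from Fb is G (letter G, 3 semitones up).
A diminished third up from G is Bbb (letter B, 2 semitones up).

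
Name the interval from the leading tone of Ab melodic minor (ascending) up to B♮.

major third

The leading tone of Ab melodic minor (ascending) is G.
G up to B: letters G→B make it a third; 4 semitones makes it major.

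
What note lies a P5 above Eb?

E up a perfect fifth is B, so the target letter is B.
From Eb, a perfect fifth is 7 semitones up: Bb.

Bb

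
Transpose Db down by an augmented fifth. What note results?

A fifth below D lands on the letter G.
An augmented fifth spans 8 semitones, so Db moves to pitch class 5. On the letter G that is Gbb.

Gbb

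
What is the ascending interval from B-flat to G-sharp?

Counting letters B–C–D–E–F–G gives a sixth.
Bb→G# = 10 semitones, 1 wider than the major sixth (9), so augmented.

augmented sixth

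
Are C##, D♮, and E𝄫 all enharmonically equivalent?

Yes

C## is pitch class 2; D is pitch class 2; Ebb is pitch class 2.
All spellings map to pitch class 2, so they are enharmonically equivalent.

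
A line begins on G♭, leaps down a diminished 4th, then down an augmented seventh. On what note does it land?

A diminished fourth down from Gb is D (letter D, 4 semitones down).
An augmented seventh down from D is Ebb (letter E, 12 semitones down).

Ebb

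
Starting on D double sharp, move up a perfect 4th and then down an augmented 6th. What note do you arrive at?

A perfect fourth up from D## is G## (letter G, 5 semitones up).
An augmented sixth down from G## is B (letter B, 10 semitones down).

B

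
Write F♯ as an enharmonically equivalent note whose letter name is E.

Plain E sits 2 semitones below F#, so on the letter E the same pitch needs a double sharp: E##.

E##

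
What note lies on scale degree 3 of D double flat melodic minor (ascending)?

The Dbb melodic minor (ascending) scale runs Dbb Ebb Fbb Gbb Abb Bbb Cb.
Degree 3 is Fbb.

Fbb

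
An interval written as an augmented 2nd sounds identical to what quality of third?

minor

An augmented second spans 3 semitones.
A third spanning 3 semitones is minor (the major third is 4).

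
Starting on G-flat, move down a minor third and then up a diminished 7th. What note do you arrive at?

A minor third down from Gb is Eb (letter E, 3 semitones down).
A diminished seventh up from Eb is Dbb (letter D, 9 semitones up).

Dbb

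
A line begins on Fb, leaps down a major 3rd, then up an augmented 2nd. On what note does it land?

A major third down from Fb is Dbb (letter D, 4 semitones down).
An augmented second up from Dbb is Eb (letter E, 3 semitones up).

Eb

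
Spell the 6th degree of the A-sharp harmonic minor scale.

The A# harmonic minor scale runs A# B# C# D# E# F# G##.
Degree 6 is F#.

F#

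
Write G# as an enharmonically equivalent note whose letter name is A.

Plain A sits 1 semitone above G#, so on the letter A the same pitch needs a flat: Ab.

Ab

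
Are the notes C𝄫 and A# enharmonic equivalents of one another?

Cbb = pitch class 10 and A# = pitch class 10 — the same pitch class, so they are enharmonic equivalents.

Yes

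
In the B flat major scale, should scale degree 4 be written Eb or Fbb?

Eb

Each scale degree takes a distinct letter name. Degree 4 of a scale on B must use the letter E.
Eb and Fbb are enharmonically the same pitch, but only Eb uses the letter E, so it is the correct spelling here.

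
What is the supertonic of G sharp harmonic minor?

Degree 2 takes the letter 1 step above G, which is A.
In harmonic minor, degree 2 sits 2 semitones above the tonic. G# + 2 semitones is pitch class 10, spelled on A as A#.

A#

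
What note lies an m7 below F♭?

Gb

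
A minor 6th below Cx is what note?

E##

A sixth below C lands on the letter E.
A minor sixth spans 8 semitones, so C## moves to pitch class 6. On the letter E that is E##.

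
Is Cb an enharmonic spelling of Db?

No

Cb is pitch class 11; Db is pitch class 1.
The pitch classes differ (11 vs. 1), so they are not enharmonic equivalents.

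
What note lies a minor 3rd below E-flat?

A third below E lands on the letter C.
A minor third spans 3 semitones, so Eb moves to pitch class 0. On the letter C that is C.

C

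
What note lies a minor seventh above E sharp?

D#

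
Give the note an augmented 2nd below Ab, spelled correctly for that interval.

Gbb

A second below A lands on the letter G.
An augmented second spans 3 semitones, so Ab moves to pitch class 5. On the letter G that is Gbb.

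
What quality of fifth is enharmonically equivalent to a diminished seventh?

doubly augmented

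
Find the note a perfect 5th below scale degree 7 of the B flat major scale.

D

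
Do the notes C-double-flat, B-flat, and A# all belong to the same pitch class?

Cbb = pitch class 10 and Bb = pitch class 10 and A# = pitch class 10 — the same pitch class, so they are enharmonic equivalents.

Yes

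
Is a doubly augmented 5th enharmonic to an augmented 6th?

No

A doubly augmented fifth spans 9 semitones; an augmented sixth spans 10.
The spans differ, so they are not enharmonic equivalents.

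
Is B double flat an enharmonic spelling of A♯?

No

Two spellings are enharmonically equivalent only if they share a pitch class.
Here Bbb → 9, A# → 10; 9 ≠ 10, so they are not.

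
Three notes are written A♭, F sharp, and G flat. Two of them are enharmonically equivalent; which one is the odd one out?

In 12-tone equal temperament, enharmonic equivalents share a pitch class. Ab is pitch class 8; F# is pitch class 6; Gb is pitch class 6.
F# and Gb share pitch class 6, while Ab is pitch class 8.

Ab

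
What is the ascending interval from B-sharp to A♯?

The letter names run B→A, a span of 6 letter steps, so the interval is some kind of seventh.
B# to A# is 10 semitones. A major seventh is 11, so 10 makes it minor.

minor seventh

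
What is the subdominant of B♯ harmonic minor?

E#

The B# harmonic minor scale runs B# C## D# E# F## G# A##.
Degree 4 is E#.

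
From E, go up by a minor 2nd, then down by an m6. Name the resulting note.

A

A minor second up from E is F (letter F, 1 semitone up).
A minor sixth down from F is A (letter A, 8 semitones down).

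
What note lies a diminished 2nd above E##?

A second above E lands on the letter F.
A diminished second spans 0 semitones, so E## moves to pitch class 6. On the letter F that is F#.

F#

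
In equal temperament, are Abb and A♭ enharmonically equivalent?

Abb is pitch class 7; Ab is pitch class 8.
The pitch classes differ (7 vs. 8), so they are not enharmonic equivalents.

No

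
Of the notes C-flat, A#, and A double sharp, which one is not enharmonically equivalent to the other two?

A#

In 12-tone equal temperament, enharmonic equivalents share a pitch class. Cb is pitch class 11; A# is pitch class 10; A## is pitch class 11.
Cb and A## share pitch class 11, while A# is pitch class 10.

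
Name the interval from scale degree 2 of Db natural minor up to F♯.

Scale degree 2 of Db natural minor is Eb.
Eb up to F#: letters E→F make it a second; 3 semitones makes it augmented.

augmented second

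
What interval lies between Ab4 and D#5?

The letter names run A→D, a span of 3 letter steps, so the interval is some kind of fourth.
Ab to D# is 7 semitones. A perfect fourth is 5, so 7 makes it doubly augmented.

doubly augmented fourth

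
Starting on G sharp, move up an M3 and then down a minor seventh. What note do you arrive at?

A major third up from G# is B# (letter B, 4 semitones up).
A minor seventh down from B# is C## (letter C, 10 semitones down).

C##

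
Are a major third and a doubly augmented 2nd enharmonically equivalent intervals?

Yes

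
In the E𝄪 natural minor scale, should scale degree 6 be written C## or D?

Each scale degree takes a distinct letter name. Degree 6 of a scale on E must use the letter C.
C## and D are enharmonically the same pitch, but only C## uses the letter C, so it is the correct spelling here.

C##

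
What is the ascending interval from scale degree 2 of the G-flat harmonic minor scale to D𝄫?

diminished fourth

Scale degree 2 of Gb harmonic minor is Ab.
Ab up to Dbb: letters A→D make it a fourth; 4 semitones makes it diminished.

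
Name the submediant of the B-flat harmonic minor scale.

Degree 6 takes the letter 5 steps above B, which is G.
In harmonic minor, degree 6 sits 8 semitones above the tonic. Bb + 8 semitones is pitch class 6, spelled on G as Gb.

Gb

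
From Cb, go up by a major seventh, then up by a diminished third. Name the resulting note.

A major seventh up from Cb is Bb (letter B, 11 semitones up).
A diminished third up from Bb is Dbb (letter D, 2 semitones up).

Dbb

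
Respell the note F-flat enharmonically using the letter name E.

E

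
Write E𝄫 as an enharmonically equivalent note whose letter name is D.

Ebb is pitch class 2. The letter D alone is pitch class 2.
Pitch class 2 on D needs no accidental: D.

D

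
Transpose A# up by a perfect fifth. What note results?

E#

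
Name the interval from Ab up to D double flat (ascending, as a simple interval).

The letter names run A→D, a span of 3 letter steps, so the interval is some kind of fourth.
Ab to Dbb is 4 semitones. A perfect fourth is 5, so 4 makes it diminished.

diminished fourth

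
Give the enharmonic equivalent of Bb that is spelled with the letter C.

Plain C sits 2 semitones above Bb, so on the letter C the same pitch needs a double flat: Cbb.

Cbb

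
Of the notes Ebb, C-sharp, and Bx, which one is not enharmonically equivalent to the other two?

In 12-tone equal temperament, enharmonic equivalents share a pitch class. Ebb is pitch class 2; C# is pitch class 1; B## is pitch class 1.
C# and B## share pitch class 1, while Ebb is pitch class 2.

Ebb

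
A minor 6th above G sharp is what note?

A sixth above G lands on the letter E.
A minor sixth spans 8 semitones, so G# moves to pitch class 4. On the letter E that is E.

E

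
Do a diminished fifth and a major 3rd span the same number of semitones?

No

A diminished fifth spans 6 semitones; a major third spans 4.
The spans differ, so they are not enharmonic equivalents.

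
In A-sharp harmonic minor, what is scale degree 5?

Degree 5 takes the letter 4 steps above A, which is E.
In harmonic minor, degree 5 sits 7 semitones above the tonic. A# + 7 semitones is pitch class 5, spelled on E as E#.

E#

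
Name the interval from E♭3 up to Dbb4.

diminished seventh

Counting letters E–F–G–A–B–C–D gives a seventh.
Eb→Dbb = 9 semitones, 2 narrower than the major seventh (11), so diminished.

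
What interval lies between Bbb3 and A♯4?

doubly augmented seventh

Counting letters B–C–D–E–F–G–A gives a seventh.
Bbb→A# = 13 semitones, 2 wider than the major seventh (11), so doubly augmented.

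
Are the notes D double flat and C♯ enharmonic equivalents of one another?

No

Dbb is pitch class 0; C# is pitch class 1.
The pitch classes differ (0 vs. 1), so they are not enharmonic equivalents.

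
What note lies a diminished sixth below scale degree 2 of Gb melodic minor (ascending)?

C#

Scale degree 2 of Gb melodic minor (ascending) is Ab.
A diminished sixth (7 semitones) below Ab lands on the letter C, giving C#.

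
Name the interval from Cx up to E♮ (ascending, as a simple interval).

diminished third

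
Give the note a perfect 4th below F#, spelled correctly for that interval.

A fourth below F lands on the letter C.
A perfect fourth spans 5 semitones, so F# moves to pitch class 1. On the letter C that is C#.

C#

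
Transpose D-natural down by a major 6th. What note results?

D down a major sixth is F, so the target letter is F.
From D, a major sixth is 9 semitones down: F.

F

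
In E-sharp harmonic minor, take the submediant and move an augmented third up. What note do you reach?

The submediant of E# harmonic minor is C#.
An augmented third (5 semitones) above C# lands on the letter E, giving E##.

E##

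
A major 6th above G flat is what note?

Eb

G up a major sixth is E, so the target letter is E.
From Gb, a major sixth is 9 semitones up: Eb.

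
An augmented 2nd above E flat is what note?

E up a major second is F#, so the target letter is F.
From Eb, an augmented second is 3 semitones up: F#.

F#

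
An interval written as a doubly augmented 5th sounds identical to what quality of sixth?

A doubly augmented fifth spans 9 semitones.
A sixth spanning 9 semitones is major (the major sixth is 9).

major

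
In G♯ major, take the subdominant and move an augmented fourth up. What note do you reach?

The subdominant of G# major is C#.
An augmented fourth (6 semitones) above C# lands on the letter F, giving F##.

F##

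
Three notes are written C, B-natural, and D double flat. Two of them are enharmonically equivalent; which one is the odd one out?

B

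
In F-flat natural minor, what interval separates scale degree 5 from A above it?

augmented sixth

Scale degree 5 of Fb natural minor is Cb.
Cb up to A: letters C→A make it a sixth; 10 semitones makes it augmented.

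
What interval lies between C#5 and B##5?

augmented seventh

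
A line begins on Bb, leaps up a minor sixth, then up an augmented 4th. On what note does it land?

C

A minor sixth up from Bb is Gb (letter G, 8 semitones up).
An augmented fourth up from Gb is C (letter C, 6 semitones up).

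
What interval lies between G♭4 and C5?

Counting letters G–A–B–C gives a fourth.
Gb→C = 6 semitones, 1 wider than the perfect fourth (5), so augmented.

augmented fourth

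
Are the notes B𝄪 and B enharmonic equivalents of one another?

Two spellings are enharmonically equivalent only if they share a pitch class.
Here B## → 1, B → 11; 1 ≠ 11, so they are not.

No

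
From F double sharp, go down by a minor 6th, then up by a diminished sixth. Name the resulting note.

F#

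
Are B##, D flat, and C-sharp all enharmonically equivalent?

Yes

B## = pitch class 1 and Db = pitch class 1 and C# = pitch class 1 — the same pitch class, so they are enharmonic equivalents.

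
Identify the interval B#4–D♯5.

minor third

Counting letters B–C–D gives a third.
B#→D# = 3 semitones, 1 narrower than the major third (4), so minor.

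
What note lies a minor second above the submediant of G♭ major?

The submediant of Gb major is Eb.
A minor second (1 semitone) above Eb lands on the letter F, giving Fb.

Fb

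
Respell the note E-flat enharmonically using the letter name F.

Fbb

Plain F sits 2 semitones above Eb, so on the letter F the same pitch needs a double flat: Fbb.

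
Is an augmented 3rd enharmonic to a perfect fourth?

Yes

An augmented third spans 5 semitones; a perfect fourth spans 5.
They are enharmonically equivalent.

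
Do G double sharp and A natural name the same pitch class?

Yes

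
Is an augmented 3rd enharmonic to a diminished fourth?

No

An augmented third spans 5 semitones; a diminished fourth spans 4.
The spans differ, so they are not enharmonic equivalents.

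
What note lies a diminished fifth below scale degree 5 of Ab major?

A

Scale degree 5 of Ab major is Eb.
A diminished fifth (6 semitones) below Eb lands on the letter A, giving A.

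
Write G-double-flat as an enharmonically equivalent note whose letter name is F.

Plain F sits at the same pitch as Gbb, so on the letter F the same pitch needs a natural: F.

F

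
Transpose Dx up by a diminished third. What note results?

F#

D up a major third is F#, so the target letter is F.
From D##, a diminished third is 2 semitones up: F#.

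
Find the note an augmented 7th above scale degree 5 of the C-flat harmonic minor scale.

Scale degree 5 of Cb harmonic minor is Gb.
An augmented seventh (12 semitones) above Gb lands on the letter F, giving F#.

F#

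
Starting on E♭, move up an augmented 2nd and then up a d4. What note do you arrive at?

Bb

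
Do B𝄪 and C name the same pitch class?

B## is pitch class 1; C is pitch class 0.
The pitch classes differ (1 vs. 0), so they are not enharmonic equivalents.

No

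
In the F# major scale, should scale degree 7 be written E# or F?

Each scale degree takes a distinct letter name. Degree 7 of a scale on F must use the letter E.
E# and F are enharmonically the same pitch, but only E# uses the letter E, so it is the correct spelling here.

E#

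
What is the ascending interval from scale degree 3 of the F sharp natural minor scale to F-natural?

Scale degree 3 of F# natural minor is A.
A up to F: letters A→F make it a sixth; 8 semitones makes it minor.

minor sixth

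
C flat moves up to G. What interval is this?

augmented fifth

Counting letters C–D–E–F–G gives a fifth.
Cb→G = 8 semitones, 1 wider than the perfect fifth (7), so augmented.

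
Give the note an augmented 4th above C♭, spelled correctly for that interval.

F

A fourth above C lands on the letter F.
An augmented fourth spans 6 semitones, so Cb moves to pitch class 5. On the letter F that is F.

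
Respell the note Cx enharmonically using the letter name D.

D

Plain D sits at the same pitch as C##, so on the letter D the same pitch needs a natural: D.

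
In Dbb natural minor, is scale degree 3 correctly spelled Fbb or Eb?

Each scale degree takes a distinct letter name. Degree 3 of a scale on D must use the letter F.
Fbb and Eb are enharmonically the same pitch, but only Fbb uses the letter F, so it is the correct spelling here.

Fbb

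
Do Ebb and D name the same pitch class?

Yes

Ebb = pitch class 2 and D = pitch class 2 — the same pitch class, so they are enharmonic equivalents.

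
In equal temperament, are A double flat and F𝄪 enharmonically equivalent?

Abb is pitch class 7; F## is pitch class 7.
All spellings map to pitch class 7, so they are enharmonically equivalent.

Yes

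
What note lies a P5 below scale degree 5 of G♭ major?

Gb

Scale degree 5 of Gb major is Db.
A perfect fifth (7 semitones) below Db lands on the letter G, giving Gb.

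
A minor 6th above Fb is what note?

Dbb

A sixth above F lands on the letter D.
A minor sixth spans 8 semitones, so Fb moves to pitch class 0. On the letter D that is Dbb.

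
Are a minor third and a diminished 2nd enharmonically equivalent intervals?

A minor third spans 3 semitones; a diminished second spans 0.
The spans differ, so they are not enharmonic equivalents.

No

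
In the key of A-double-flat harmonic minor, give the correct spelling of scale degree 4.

The Abb harmonic minor scale runs Abb Bbb Cbb Dbb Ebb Fbb Gb.
Degree 4 is Dbb.

Dbb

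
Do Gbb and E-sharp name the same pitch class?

Yes

Gbb is pitch class 5; E# is pitch class 5.
All spellings map to pitch class 5, so they are enharmonically equivalent.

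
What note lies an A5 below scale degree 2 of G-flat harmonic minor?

Dbb

Scale degree 2 of Gb harmonic minor is Ab.
An augmented fifth (8 semitones) below Ab lands on the letter D, giving Dbb.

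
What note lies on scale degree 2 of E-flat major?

F

Degree 2 takes the letter 1 step above E, which is F.
In major, degree 2 sits 2 semitones above the tonic. Eb + 2 semitones is pitch class 5, spelled on F as F.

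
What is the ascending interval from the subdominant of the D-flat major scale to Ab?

major second

The subdominant of Db major is Gb.
Gb up to Ab: letters G→A make it a second; 2 semitones makes it major.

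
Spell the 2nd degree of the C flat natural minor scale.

Db

Degree 2 takes the letter 1 step above C, which is D.
In natural minor, degree 2 sits 2 semitones above the tonic. Cb + 2 semitones is pitch class 1, spelled on D as Db.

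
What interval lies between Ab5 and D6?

augmented fourth

Counting letters A–B–C–D gives a fourth.
Ab→D = 6 semitones, 1 wider than the perfect fourth (5), so augmented.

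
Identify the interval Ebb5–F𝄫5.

minor second

Counting letters E–F gives a second.
Ebb→Fbb = 1 semitone, 1 narrower than the major second (2), so minor.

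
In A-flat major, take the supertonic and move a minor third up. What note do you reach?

The supertonic of Ab major is Bb.
A minor third (3 semitones) above Bb lands on the letter D, giving Db.

Db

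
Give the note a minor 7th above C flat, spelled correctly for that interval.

A seventh above C lands on the letter B.
A minor seventh spans 10 semitones, so Cb moves to pitch class 9. On the letter B that is Bbb.

Bbb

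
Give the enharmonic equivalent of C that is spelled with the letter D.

Dbb

C is pitch class 0. The letter D alone is pitch class 2.
To reach pitch class 0 from D requires an offset of -2 semitones, i.e. double flat: Dbb.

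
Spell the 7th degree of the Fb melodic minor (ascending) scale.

Eb

Degree 7 takes the letter 6 steps above F, which is E.
In melodic minor (ascending), degree 7 sits 11 semitones above the tonic. Fb + 11 semitones is pitch class 3, spelled on E as Eb.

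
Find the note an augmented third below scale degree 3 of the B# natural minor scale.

Bb

Scale degree 3 of B# natural minor is D#.
An augmented third (5 semitones) below D# lands on the letter B, giving Bb.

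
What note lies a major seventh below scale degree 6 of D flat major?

Scale degree 6 of Db major is Bb.
A major seventh (11 semitones) below Bb lands on the letter C, giving Cb.

Cb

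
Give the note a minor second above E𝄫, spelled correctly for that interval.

Fbb

A second above E lands on the letter F.
A minor second spans 1 semitone, so Ebb moves to pitch class 3. On the letter F that is Fbb.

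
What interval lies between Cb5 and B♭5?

The letter names run C→B, a span of 6 letter steps, so the interval is some kind of seventh.
Cb to Bb is 11 semitones. A major seventh is 11, so 11 makes it major.

major seventh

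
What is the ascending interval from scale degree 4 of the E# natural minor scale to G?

diminished seventh

Scale degree 4 of E# natural minor is A#.
A# up to G: letters A→G make it a seventh; 9 semitones makes it diminished.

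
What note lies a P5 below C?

A fifth below C lands on the letter F.
A perfect fifth spans 7 semitones, so C moves to pitch class 5. On the letter F that is F.

F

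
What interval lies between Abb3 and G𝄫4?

The letter names run A→G, a span of 6 letter steps, so the interval is some kind of seventh.
Abb to Gbb is 10 semitones. A major seventh is 11, so 10 makes it minor.

minor seventh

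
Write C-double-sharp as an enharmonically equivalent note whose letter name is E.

Plain E sits 2 semitones above C##, so on the letter E the same pitch needs a double flat: Ebb.

Ebb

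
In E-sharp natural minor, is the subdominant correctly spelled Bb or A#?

Each scale degree takes a distinct letter name. Degree 4 of a scale on E must use the letter A.
A# and Bb are enharmonically the same pitch, but only A# uses the letter A, so it is the correct spelling here.

A#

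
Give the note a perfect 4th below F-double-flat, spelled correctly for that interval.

F down a perfect fourth is C, so the target letter is C.
From Fbb, a perfect fourth is 5 semitones down: Cbb.

Cbb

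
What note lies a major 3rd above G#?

G up a major third is B, so the target letter is B.
From G#, a major third is 4 semitones up: B#.

B#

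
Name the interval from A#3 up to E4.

The letter names run A→E, a span of 4 letter steps, so the interval is some kind of fifth.
A# to E is 6 semitones. A perfect fifth is 7, so 6 makes it diminished.

diminished fifth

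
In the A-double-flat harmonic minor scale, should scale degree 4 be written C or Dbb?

Dbb

Each scale degree takes a distinct letter name. Degree 4 of a scale on A must use the letter D.
Dbb and C are enharmonically the same pitch, but only Dbb uses the letter D, so it is the correct spelling here.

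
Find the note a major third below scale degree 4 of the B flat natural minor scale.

Cb

Scale degree 4 of Bb natural minor is Eb.
A major third (4 semitones) below Eb lands on the letter C, giving Cb.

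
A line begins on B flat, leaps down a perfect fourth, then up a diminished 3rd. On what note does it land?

Abb

A perfect fourth down from Bb is F (letter F, 5 semitones down).
A diminished third up from F is Abb (letter A, 2 semitones up).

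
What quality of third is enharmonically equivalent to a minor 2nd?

A minor second spans 1 semitone.
A third spanning 1 semitone is doubly diminished (the major third is 4).

doubly diminished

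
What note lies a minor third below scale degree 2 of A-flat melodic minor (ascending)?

G

Scale degree 2 of Ab melodic minor (ascending) is Bb.
A minor third (3 semitones) below Bb lands on the letter G, giving G.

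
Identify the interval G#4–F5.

diminished seventh

The letter names run G→F, a span of 6 letter steps, so the interval is some kind of seventh.
G# to F is 9 semitones. A major seventh is 11, so 9 makes it diminished.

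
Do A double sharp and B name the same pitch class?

Yes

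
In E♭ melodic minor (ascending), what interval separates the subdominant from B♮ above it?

augmented second

The subdominant of Eb melodic minor (ascending) is Ab.
Ab up to B: letters A→B make it a second; 3 semitones makes it augmented.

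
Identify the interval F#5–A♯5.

The letter names run F→A, a span of 2 letter steps, so the interval is some kind of third.
F# to A# is 4 semitones. A major third is 4, so 4 makes it major.

major third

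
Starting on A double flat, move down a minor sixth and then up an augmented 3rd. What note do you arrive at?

E

A minor sixth down from Abb is Cb (letter C, 8 semitones down).
An augmented third up from Cb is E (letter E, 5 semitones up).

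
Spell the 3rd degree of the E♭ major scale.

The Eb major scale runs Eb F G Ab Bb C D.
Degree 3 is G.

G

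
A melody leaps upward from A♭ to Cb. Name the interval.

Counting letters A–B–C gives a third.
Ab→Cb = 3 semitones, 1 narrower than the major third (4), so minor.

minor third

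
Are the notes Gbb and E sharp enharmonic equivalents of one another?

Yes

Gbb is pitch class 5; E# is pitch class 5.
All spellings map to pitch class 5, so they are enharmonically equivalent.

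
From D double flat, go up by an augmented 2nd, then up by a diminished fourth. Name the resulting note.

An augmented second up from Dbb is Eb (letter E, 3 semitones up).
A diminished fourth up from Eb is Abb (letter A, 4 semitones up).

Abb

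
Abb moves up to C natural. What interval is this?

augmented third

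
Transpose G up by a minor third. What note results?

Bb

G up a major third is B, so the target letter is B.
From G, a minor third is 3 semitones up: Bb.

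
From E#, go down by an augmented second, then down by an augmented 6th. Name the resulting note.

Fb

An augmented second down from E# is D (letter D, 3 semitones down).
An augmented sixth down from D is Fb (letter F, 10 semitones down).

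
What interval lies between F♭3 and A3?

The letter names run F→A, a span of 2 letter steps, so the interval is some kind of third.
Fb to A is 5 semitones. A major third is 4, so 5 makes it augmented.

augmented third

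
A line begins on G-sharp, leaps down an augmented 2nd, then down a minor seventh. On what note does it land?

G

An augmented second down from G# is F (letter F, 3 semitones down).
A minor seventh down from F is G (letter G, 10 semitones down).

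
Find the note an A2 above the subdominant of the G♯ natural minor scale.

The subdominant of G# natural minor is C#.
An augmented second (3 semitones) above C# lands on the letter D, giving D##.

D##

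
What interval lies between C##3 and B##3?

major seventh

The letter names run C→B, a span of 6 letter steps, so the interval is some kind of seventh.
C## to B## is 11 semitones. A major seventh is 11, so 11 makes it major.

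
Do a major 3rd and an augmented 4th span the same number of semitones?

A major third spans 4 semitones; an augmented fourth spans 6.
The spans differ, so they are not enharmonic equivalents.

No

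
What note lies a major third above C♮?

E

C up a major third is E, so the target letter is E.
From C, a major third is 4 semitones up: E.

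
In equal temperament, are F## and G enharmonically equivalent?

F## is pitch class 7; G is pitch class 7.
All spellings map to pitch class 7, so they are enharmonically equivalent.

Yes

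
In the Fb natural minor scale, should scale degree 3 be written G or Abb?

Each scale degree takes a distinct letter name. Degree 3 of a scale on F must use the letter A.
Abb and G are enharmonically the same pitch, but only Abb uses the letter A, so it is the correct spelling here.

Abb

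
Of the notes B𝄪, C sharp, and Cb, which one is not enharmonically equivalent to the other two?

Cb

In 12-tone equal temperament, enharmonic equivalents share a pitch class. B## is pitch class 1; C# is pitch class 1; Cb is pitch class 11.
B## and C# share pitch class 1, while Cb is pitch class 11.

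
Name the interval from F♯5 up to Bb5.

diminished fourth

The letter names run F→B, a span of 3 letter steps, so the interval is some kind of fourth.
F# to Bb is 4 semitones. A perfect fourth is 5, so 4 makes it diminished.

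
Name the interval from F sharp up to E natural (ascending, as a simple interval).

Counting letters F–G–A–B–C–D–E gives a seventh.
F#→E = 10 semitones, 1 narrower than the major seventh (11), so minor.

minor seventh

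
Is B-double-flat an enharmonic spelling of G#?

No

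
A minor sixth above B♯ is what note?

A sixth above B lands on the letter G.
A minor sixth spans 8 semitones, so B# moves to pitch class 8. On the letter G that is G#.

G#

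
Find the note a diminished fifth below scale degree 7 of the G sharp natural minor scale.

B#

Scale degree 7 of G# natural minor is F#.
A diminished fifth (6 semitones) below F# lands on the letter B, giving B#.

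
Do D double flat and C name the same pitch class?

Yes

Dbb is pitch class 0; C is pitch class 0.
All spellings map to pitch class 0, so they are enharmonically equivalent.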